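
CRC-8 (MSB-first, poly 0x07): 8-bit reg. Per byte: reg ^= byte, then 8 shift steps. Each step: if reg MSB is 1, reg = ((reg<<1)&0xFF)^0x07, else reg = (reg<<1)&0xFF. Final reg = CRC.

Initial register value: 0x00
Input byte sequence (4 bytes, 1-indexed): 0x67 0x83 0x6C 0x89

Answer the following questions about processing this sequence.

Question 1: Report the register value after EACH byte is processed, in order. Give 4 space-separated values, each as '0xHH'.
0x32 0x1E 0x59 0x3E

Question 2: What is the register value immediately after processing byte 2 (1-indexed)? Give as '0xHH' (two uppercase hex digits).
Answer: 0x1E

Derivation:
After byte 1 (0x67): reg=0x32
After byte 2 (0x83): reg=0x1E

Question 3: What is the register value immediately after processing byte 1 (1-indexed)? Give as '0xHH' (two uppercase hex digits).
Answer: 0x32

Derivation:
After byte 1 (0x67): reg=0x32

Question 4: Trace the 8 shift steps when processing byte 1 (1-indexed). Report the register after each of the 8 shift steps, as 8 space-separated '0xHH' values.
Answer: 0xCE 0x9B 0x31 0x62 0xC4 0x8F 0x19 0x32

Derivation:
Register before byte 1: 0x00
After XOR with byte 0x67: 0x67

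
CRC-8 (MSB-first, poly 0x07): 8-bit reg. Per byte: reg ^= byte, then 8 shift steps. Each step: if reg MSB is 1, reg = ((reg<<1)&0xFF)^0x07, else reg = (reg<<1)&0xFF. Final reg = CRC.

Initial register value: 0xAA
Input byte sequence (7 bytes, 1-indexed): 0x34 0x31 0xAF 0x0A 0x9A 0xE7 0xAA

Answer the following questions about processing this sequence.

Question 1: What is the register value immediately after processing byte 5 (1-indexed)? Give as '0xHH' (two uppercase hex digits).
After byte 1 (0x34): reg=0xD3
After byte 2 (0x31): reg=0xA0
After byte 3 (0xAF): reg=0x2D
After byte 4 (0x0A): reg=0xF5
After byte 5 (0x9A): reg=0x0A

Answer: 0x0A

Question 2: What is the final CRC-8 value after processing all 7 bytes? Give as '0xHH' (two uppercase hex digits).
Answer: 0xF5

Derivation:
After byte 1 (0x34): reg=0xD3
After byte 2 (0x31): reg=0xA0
After byte 3 (0xAF): reg=0x2D
After byte 4 (0x0A): reg=0xF5
After byte 5 (0x9A): reg=0x0A
After byte 6 (0xE7): reg=0x8D
After byte 7 (0xAA): reg=0xF5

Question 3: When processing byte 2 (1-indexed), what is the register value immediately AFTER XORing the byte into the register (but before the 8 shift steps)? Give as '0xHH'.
Register before byte 2: 0xD3
Byte 2: 0x31
0xD3 XOR 0x31 = 0xE2

Answer: 0xE2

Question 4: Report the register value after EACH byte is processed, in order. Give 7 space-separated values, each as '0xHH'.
0xD3 0xA0 0x2D 0xF5 0x0A 0x8D 0xF5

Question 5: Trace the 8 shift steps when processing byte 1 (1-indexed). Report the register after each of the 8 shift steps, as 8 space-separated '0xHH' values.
Answer: 0x3B 0x76 0xEC 0xDF 0xB9 0x75 0xEA 0xD3

Derivation:
Register before byte 1: 0xAA
After XOR with byte 0x34: 0x9E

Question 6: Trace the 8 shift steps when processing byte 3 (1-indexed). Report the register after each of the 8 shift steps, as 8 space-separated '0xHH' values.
After byte 1 (0x34): reg=0xD3
After byte 2 (0x31): reg=0xA0
Register before byte 3: 0xA0
After XOR with byte 0xAF: 0x0F

Answer: 0x1E 0x3C 0x78 0xF0 0xE7 0xC9 0x95 0x2D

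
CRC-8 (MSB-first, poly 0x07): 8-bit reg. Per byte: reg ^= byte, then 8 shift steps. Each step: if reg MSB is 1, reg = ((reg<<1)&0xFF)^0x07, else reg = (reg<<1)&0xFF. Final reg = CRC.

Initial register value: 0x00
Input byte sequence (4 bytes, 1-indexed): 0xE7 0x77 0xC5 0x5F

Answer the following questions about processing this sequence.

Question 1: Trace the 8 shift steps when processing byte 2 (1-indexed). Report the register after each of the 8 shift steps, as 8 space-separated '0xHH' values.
After byte 1 (0xE7): reg=0xBB
Register before byte 2: 0xBB
After XOR with byte 0x77: 0xCC

Answer: 0x9F 0x39 0x72 0xE4 0xCF 0x99 0x35 0x6A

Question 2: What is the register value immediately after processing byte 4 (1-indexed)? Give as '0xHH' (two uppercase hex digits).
Answer: 0x41

Derivation:
After byte 1 (0xE7): reg=0xBB
After byte 2 (0x77): reg=0x6A
After byte 3 (0xC5): reg=0x44
After byte 4 (0x5F): reg=0x41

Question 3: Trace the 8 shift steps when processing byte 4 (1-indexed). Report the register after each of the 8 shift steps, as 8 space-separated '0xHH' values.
After byte 1 (0xE7): reg=0xBB
After byte 2 (0x77): reg=0x6A
After byte 3 (0xC5): reg=0x44
Register before byte 4: 0x44
After XOR with byte 0x5F: 0x1B

Answer: 0x36 0x6C 0xD8 0xB7 0x69 0xD2 0xA3 0x41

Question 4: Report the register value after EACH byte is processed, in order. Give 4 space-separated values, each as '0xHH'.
0xBB 0x6A 0x44 0x41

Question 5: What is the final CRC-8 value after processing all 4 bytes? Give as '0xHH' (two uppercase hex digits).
After byte 1 (0xE7): reg=0xBB
After byte 2 (0x77): reg=0x6A
After byte 3 (0xC5): reg=0x44
After byte 4 (0x5F): reg=0x41

Answer: 0x41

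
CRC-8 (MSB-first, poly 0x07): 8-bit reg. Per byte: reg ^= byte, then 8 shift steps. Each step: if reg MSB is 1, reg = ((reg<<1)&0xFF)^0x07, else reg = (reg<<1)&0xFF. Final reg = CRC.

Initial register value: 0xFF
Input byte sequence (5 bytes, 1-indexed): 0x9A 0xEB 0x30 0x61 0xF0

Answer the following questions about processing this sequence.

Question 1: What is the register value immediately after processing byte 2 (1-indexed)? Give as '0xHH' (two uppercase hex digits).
Answer: 0x2B

Derivation:
After byte 1 (0x9A): reg=0x3C
After byte 2 (0xEB): reg=0x2B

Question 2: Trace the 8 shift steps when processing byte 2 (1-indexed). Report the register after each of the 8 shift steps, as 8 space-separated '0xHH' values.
After byte 1 (0x9A): reg=0x3C
Register before byte 2: 0x3C
After XOR with byte 0xEB: 0xD7

Answer: 0xA9 0x55 0xAA 0x53 0xA6 0x4B 0x96 0x2B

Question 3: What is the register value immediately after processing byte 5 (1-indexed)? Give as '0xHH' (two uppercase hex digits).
Answer: 0x70

Derivation:
After byte 1 (0x9A): reg=0x3C
After byte 2 (0xEB): reg=0x2B
After byte 3 (0x30): reg=0x41
After byte 4 (0x61): reg=0xE0
After byte 5 (0xF0): reg=0x70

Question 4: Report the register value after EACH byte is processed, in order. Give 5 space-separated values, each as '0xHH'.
0x3C 0x2B 0x41 0xE0 0x70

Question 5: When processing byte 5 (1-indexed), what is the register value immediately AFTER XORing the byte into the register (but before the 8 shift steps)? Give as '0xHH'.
Answer: 0x10

Derivation:
Register before byte 5: 0xE0
Byte 5: 0xF0
0xE0 XOR 0xF0 = 0x10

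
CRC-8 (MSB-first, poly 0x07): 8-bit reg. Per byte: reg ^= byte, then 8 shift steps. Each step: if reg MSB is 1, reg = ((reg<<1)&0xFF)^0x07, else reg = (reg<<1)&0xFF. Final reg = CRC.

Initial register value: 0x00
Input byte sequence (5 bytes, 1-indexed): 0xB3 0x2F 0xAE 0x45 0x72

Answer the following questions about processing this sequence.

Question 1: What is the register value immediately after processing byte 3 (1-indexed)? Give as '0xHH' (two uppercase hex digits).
After byte 1 (0xB3): reg=0x10
After byte 2 (0x2F): reg=0xBD
After byte 3 (0xAE): reg=0x79

Answer: 0x79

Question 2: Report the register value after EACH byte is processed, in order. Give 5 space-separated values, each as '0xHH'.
0x10 0xBD 0x79 0xB4 0x5C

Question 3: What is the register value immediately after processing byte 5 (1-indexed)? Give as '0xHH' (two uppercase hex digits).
After byte 1 (0xB3): reg=0x10
After byte 2 (0x2F): reg=0xBD
After byte 3 (0xAE): reg=0x79
After byte 4 (0x45): reg=0xB4
After byte 5 (0x72): reg=0x5C

Answer: 0x5C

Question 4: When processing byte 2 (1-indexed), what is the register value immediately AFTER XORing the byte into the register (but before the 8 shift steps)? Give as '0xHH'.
Register before byte 2: 0x10
Byte 2: 0x2F
0x10 XOR 0x2F = 0x3F

Answer: 0x3F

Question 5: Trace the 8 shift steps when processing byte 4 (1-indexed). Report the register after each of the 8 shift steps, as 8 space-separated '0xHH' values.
After byte 1 (0xB3): reg=0x10
After byte 2 (0x2F): reg=0xBD
After byte 3 (0xAE): reg=0x79
Register before byte 4: 0x79
After XOR with byte 0x45: 0x3C

Answer: 0x78 0xF0 0xE7 0xC9 0x95 0x2D 0x5A 0xB4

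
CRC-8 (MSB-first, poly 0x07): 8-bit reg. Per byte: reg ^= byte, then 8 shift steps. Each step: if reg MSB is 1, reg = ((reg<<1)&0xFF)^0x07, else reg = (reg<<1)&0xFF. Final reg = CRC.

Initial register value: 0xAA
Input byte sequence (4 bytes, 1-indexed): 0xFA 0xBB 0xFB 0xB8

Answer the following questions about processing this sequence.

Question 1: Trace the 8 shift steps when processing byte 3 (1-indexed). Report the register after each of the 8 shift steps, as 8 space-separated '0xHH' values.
Answer: 0xB9 0x75 0xEA 0xD3 0xA1 0x45 0x8A 0x13

Derivation:
After byte 1 (0xFA): reg=0xB7
After byte 2 (0xBB): reg=0x24
Register before byte 3: 0x24
After XOR with byte 0xFB: 0xDF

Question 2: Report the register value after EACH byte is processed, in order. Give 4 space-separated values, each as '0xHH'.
0xB7 0x24 0x13 0x58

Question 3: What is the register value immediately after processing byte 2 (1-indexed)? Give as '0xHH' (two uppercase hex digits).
Answer: 0x24

Derivation:
After byte 1 (0xFA): reg=0xB7
After byte 2 (0xBB): reg=0x24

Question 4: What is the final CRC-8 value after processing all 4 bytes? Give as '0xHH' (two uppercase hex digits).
After byte 1 (0xFA): reg=0xB7
After byte 2 (0xBB): reg=0x24
After byte 3 (0xFB): reg=0x13
After byte 4 (0xB8): reg=0x58

Answer: 0x58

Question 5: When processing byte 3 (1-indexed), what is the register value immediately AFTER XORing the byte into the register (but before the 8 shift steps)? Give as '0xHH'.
Answer: 0xDF

Derivation:
Register before byte 3: 0x24
Byte 3: 0xFB
0x24 XOR 0xFB = 0xDF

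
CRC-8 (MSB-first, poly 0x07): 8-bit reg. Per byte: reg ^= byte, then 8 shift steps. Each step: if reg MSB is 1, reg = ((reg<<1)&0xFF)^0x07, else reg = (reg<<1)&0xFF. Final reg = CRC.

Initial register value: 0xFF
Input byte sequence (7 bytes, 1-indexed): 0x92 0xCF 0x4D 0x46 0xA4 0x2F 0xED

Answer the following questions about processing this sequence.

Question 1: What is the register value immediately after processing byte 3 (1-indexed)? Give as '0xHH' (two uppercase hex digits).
After byte 1 (0x92): reg=0x04
After byte 2 (0xCF): reg=0x7F
After byte 3 (0x4D): reg=0x9E

Answer: 0x9E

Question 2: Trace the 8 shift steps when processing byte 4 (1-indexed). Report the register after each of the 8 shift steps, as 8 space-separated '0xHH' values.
Answer: 0xB7 0x69 0xD2 0xA3 0x41 0x82 0x03 0x06

Derivation:
After byte 1 (0x92): reg=0x04
After byte 2 (0xCF): reg=0x7F
After byte 3 (0x4D): reg=0x9E
Register before byte 4: 0x9E
After XOR with byte 0x46: 0xD8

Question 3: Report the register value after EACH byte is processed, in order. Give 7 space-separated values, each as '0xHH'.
0x04 0x7F 0x9E 0x06 0x67 0xFF 0x7E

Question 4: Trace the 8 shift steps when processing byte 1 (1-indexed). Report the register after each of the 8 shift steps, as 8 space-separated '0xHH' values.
Register before byte 1: 0xFF
After XOR with byte 0x92: 0x6D

Answer: 0xDA 0xB3 0x61 0xC2 0x83 0x01 0x02 0x04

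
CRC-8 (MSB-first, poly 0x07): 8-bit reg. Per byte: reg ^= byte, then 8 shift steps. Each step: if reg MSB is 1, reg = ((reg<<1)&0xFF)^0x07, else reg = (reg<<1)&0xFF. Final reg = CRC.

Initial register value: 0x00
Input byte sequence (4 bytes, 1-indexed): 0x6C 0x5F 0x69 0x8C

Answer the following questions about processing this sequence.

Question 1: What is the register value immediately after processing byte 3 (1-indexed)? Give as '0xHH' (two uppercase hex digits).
After byte 1 (0x6C): reg=0x03
After byte 2 (0x5F): reg=0x93
After byte 3 (0x69): reg=0xE8

Answer: 0xE8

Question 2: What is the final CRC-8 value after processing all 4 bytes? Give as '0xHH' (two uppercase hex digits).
Answer: 0x3B

Derivation:
After byte 1 (0x6C): reg=0x03
After byte 2 (0x5F): reg=0x93
After byte 3 (0x69): reg=0xE8
After byte 4 (0x8C): reg=0x3B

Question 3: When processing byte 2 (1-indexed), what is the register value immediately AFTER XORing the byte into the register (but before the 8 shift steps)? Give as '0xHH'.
Register before byte 2: 0x03
Byte 2: 0x5F
0x03 XOR 0x5F = 0x5C

Answer: 0x5C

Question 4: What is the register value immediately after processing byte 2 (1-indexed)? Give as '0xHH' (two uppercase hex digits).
Answer: 0x93

Derivation:
After byte 1 (0x6C): reg=0x03
After byte 2 (0x5F): reg=0x93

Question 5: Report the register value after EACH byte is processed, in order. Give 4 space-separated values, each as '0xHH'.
0x03 0x93 0xE8 0x3B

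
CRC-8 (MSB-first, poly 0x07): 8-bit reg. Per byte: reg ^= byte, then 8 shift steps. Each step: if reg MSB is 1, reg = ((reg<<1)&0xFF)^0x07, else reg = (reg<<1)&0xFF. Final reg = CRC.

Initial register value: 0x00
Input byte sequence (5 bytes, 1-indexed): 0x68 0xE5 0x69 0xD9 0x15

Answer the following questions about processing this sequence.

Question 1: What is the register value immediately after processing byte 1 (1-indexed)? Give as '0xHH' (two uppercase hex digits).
Answer: 0x1F

Derivation:
After byte 1 (0x68): reg=0x1F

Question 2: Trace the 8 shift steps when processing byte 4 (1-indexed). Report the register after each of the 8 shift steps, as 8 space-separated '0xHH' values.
Answer: 0xAE 0x5B 0xB6 0x6B 0xD6 0xAB 0x51 0xA2

Derivation:
After byte 1 (0x68): reg=0x1F
After byte 2 (0xE5): reg=0xE8
After byte 3 (0x69): reg=0x8E
Register before byte 4: 0x8E
After XOR with byte 0xD9: 0x57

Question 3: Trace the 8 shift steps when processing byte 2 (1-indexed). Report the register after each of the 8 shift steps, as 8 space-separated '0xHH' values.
Answer: 0xF3 0xE1 0xC5 0x8D 0x1D 0x3A 0x74 0xE8

Derivation:
After byte 1 (0x68): reg=0x1F
Register before byte 2: 0x1F
After XOR with byte 0xE5: 0xFA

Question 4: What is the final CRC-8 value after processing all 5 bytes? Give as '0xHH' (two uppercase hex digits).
After byte 1 (0x68): reg=0x1F
After byte 2 (0xE5): reg=0xE8
After byte 3 (0x69): reg=0x8E
After byte 4 (0xD9): reg=0xA2
After byte 5 (0x15): reg=0x0C

Answer: 0x0C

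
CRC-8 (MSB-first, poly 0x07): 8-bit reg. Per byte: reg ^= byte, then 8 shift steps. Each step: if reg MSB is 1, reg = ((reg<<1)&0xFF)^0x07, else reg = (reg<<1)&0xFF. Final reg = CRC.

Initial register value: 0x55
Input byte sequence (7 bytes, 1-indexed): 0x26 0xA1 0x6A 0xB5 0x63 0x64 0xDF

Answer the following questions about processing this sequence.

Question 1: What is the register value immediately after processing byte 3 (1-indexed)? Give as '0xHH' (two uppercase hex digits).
After byte 1 (0x26): reg=0x5E
After byte 2 (0xA1): reg=0xF3
After byte 3 (0x6A): reg=0xC6

Answer: 0xC6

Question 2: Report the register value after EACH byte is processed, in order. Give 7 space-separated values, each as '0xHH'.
0x5E 0xF3 0xC6 0x5E 0xB3 0x2B 0xC2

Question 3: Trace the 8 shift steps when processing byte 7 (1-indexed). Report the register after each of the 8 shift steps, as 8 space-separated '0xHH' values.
After byte 1 (0x26): reg=0x5E
After byte 2 (0xA1): reg=0xF3
After byte 3 (0x6A): reg=0xC6
After byte 4 (0xB5): reg=0x5E
After byte 5 (0x63): reg=0xB3
After byte 6 (0x64): reg=0x2B
Register before byte 7: 0x2B
After XOR with byte 0xDF: 0xF4

Answer: 0xEF 0xD9 0xB5 0x6D 0xDA 0xB3 0x61 0xC2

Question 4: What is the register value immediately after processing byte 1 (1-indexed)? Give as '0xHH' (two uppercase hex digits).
Answer: 0x5E

Derivation:
After byte 1 (0x26): reg=0x5E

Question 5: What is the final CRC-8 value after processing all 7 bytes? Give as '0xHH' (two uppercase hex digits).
After byte 1 (0x26): reg=0x5E
After byte 2 (0xA1): reg=0xF3
After byte 3 (0x6A): reg=0xC6
After byte 4 (0xB5): reg=0x5E
After byte 5 (0x63): reg=0xB3
After byte 6 (0x64): reg=0x2B
After byte 7 (0xDF): reg=0xC2

Answer: 0xC2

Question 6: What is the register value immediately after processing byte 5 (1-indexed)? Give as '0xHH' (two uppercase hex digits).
After byte 1 (0x26): reg=0x5E
After byte 2 (0xA1): reg=0xF3
After byte 3 (0x6A): reg=0xC6
After byte 4 (0xB5): reg=0x5E
After byte 5 (0x63): reg=0xB3

Answer: 0xB3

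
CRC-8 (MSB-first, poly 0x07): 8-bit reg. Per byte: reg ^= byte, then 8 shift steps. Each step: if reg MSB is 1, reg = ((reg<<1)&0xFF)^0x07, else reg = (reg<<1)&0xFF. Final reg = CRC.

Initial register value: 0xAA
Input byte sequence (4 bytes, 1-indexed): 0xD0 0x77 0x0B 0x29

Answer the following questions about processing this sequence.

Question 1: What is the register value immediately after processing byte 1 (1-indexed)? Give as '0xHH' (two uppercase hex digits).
Answer: 0x61

Derivation:
After byte 1 (0xD0): reg=0x61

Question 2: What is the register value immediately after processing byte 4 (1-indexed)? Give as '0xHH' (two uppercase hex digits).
After byte 1 (0xD0): reg=0x61
After byte 2 (0x77): reg=0x62
After byte 3 (0x0B): reg=0x18
After byte 4 (0x29): reg=0x97

Answer: 0x97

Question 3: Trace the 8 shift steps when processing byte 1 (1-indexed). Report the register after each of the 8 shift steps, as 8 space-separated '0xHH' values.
Answer: 0xF4 0xEF 0xD9 0xB5 0x6D 0xDA 0xB3 0x61

Derivation:
Register before byte 1: 0xAA
After XOR with byte 0xD0: 0x7A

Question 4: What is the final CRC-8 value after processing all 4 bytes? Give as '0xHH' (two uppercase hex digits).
After byte 1 (0xD0): reg=0x61
After byte 2 (0x77): reg=0x62
After byte 3 (0x0B): reg=0x18
After byte 4 (0x29): reg=0x97

Answer: 0x97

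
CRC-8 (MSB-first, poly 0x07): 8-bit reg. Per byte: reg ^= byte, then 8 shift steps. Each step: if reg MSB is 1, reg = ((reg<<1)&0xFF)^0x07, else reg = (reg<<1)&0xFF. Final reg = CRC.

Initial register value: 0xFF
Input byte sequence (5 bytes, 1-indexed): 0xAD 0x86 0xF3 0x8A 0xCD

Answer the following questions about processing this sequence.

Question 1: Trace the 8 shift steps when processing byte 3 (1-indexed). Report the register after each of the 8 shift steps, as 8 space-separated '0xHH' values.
After byte 1 (0xAD): reg=0xB9
After byte 2 (0x86): reg=0xBD
Register before byte 3: 0xBD
After XOR with byte 0xF3: 0x4E

Answer: 0x9C 0x3F 0x7E 0xFC 0xFF 0xF9 0xF5 0xED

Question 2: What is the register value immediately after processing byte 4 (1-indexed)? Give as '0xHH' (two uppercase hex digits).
Answer: 0x32

Derivation:
After byte 1 (0xAD): reg=0xB9
After byte 2 (0x86): reg=0xBD
After byte 3 (0xF3): reg=0xED
After byte 4 (0x8A): reg=0x32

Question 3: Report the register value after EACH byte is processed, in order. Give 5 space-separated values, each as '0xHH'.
0xB9 0xBD 0xED 0x32 0xF3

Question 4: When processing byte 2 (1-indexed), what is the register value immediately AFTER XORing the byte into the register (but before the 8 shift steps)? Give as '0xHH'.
Register before byte 2: 0xB9
Byte 2: 0x86
0xB9 XOR 0x86 = 0x3F

Answer: 0x3F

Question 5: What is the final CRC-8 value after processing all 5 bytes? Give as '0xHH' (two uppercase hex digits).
After byte 1 (0xAD): reg=0xB9
After byte 2 (0x86): reg=0xBD
After byte 3 (0xF3): reg=0xED
After byte 4 (0x8A): reg=0x32
After byte 5 (0xCD): reg=0xF3

Answer: 0xF3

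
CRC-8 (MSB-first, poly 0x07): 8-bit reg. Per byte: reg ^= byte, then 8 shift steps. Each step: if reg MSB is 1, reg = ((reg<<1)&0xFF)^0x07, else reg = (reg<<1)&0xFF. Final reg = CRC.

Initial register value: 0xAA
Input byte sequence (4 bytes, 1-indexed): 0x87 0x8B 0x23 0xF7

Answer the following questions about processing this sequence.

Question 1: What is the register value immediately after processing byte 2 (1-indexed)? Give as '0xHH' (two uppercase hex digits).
After byte 1 (0x87): reg=0xC3
After byte 2 (0x8B): reg=0xFF

Answer: 0xFF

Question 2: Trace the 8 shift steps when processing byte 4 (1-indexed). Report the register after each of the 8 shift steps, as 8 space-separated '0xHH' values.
Answer: 0xDD 0xBD 0x7D 0xFA 0xF3 0xE1 0xC5 0x8D

Derivation:
After byte 1 (0x87): reg=0xC3
After byte 2 (0x8B): reg=0xFF
After byte 3 (0x23): reg=0x1A
Register before byte 4: 0x1A
After XOR with byte 0xF7: 0xED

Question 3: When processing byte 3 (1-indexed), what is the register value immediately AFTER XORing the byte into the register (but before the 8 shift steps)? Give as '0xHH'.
Answer: 0xDC

Derivation:
Register before byte 3: 0xFF
Byte 3: 0x23
0xFF XOR 0x23 = 0xDC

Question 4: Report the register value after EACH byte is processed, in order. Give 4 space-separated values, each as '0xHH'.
0xC3 0xFF 0x1A 0x8D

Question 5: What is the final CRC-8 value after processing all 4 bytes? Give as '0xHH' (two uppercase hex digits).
Answer: 0x8D

Derivation:
After byte 1 (0x87): reg=0xC3
After byte 2 (0x8B): reg=0xFF
After byte 3 (0x23): reg=0x1A
After byte 4 (0xF7): reg=0x8D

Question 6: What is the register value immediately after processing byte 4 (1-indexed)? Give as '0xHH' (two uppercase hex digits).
Answer: 0x8D

Derivation:
After byte 1 (0x87): reg=0xC3
After byte 2 (0x8B): reg=0xFF
After byte 3 (0x23): reg=0x1A
After byte 4 (0xF7): reg=0x8D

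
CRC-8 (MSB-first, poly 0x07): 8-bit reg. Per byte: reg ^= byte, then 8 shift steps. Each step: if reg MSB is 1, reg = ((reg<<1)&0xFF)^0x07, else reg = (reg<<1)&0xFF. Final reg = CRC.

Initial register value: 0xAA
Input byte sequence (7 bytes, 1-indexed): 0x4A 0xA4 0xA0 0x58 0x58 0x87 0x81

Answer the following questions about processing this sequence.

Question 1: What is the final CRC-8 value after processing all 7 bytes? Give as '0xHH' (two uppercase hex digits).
Answer: 0x84

Derivation:
After byte 1 (0x4A): reg=0xAE
After byte 2 (0xA4): reg=0x36
After byte 3 (0xA0): reg=0xEB
After byte 4 (0x58): reg=0x10
After byte 5 (0x58): reg=0xFF
After byte 6 (0x87): reg=0x6F
After byte 7 (0x81): reg=0x84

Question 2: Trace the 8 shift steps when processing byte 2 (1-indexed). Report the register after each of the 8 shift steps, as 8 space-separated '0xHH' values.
After byte 1 (0x4A): reg=0xAE
Register before byte 2: 0xAE
After XOR with byte 0xA4: 0x0A

Answer: 0x14 0x28 0x50 0xA0 0x47 0x8E 0x1B 0x36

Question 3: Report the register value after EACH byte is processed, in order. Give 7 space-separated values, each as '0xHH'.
0xAE 0x36 0xEB 0x10 0xFF 0x6F 0x84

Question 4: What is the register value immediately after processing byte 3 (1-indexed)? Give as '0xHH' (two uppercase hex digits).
Answer: 0xEB

Derivation:
After byte 1 (0x4A): reg=0xAE
After byte 2 (0xA4): reg=0x36
After byte 3 (0xA0): reg=0xEB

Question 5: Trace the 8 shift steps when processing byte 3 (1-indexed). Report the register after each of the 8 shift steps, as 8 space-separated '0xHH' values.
After byte 1 (0x4A): reg=0xAE
After byte 2 (0xA4): reg=0x36
Register before byte 3: 0x36
After XOR with byte 0xA0: 0x96

Answer: 0x2B 0x56 0xAC 0x5F 0xBE 0x7B 0xF6 0xEB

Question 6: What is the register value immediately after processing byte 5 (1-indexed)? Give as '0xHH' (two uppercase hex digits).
Answer: 0xFF

Derivation:
After byte 1 (0x4A): reg=0xAE
After byte 2 (0xA4): reg=0x36
After byte 3 (0xA0): reg=0xEB
After byte 4 (0x58): reg=0x10
After byte 5 (0x58): reg=0xFF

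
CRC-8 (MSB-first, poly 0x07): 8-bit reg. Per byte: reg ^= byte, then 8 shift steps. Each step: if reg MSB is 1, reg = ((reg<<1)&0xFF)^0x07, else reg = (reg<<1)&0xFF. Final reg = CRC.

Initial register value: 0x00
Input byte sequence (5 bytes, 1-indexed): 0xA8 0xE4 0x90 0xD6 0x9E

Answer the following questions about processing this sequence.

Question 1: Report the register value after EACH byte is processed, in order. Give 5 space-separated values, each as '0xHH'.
0x51 0x02 0xF7 0xE7 0x68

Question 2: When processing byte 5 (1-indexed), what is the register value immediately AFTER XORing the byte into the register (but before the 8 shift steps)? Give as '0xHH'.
Register before byte 5: 0xE7
Byte 5: 0x9E
0xE7 XOR 0x9E = 0x79

Answer: 0x79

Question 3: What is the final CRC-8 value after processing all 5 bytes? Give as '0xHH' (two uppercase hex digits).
After byte 1 (0xA8): reg=0x51
After byte 2 (0xE4): reg=0x02
After byte 3 (0x90): reg=0xF7
After byte 4 (0xD6): reg=0xE7
After byte 5 (0x9E): reg=0x68

Answer: 0x68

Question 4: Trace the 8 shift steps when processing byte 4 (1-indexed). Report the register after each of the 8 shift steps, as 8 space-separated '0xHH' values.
Answer: 0x42 0x84 0x0F 0x1E 0x3C 0x78 0xF0 0xE7

Derivation:
After byte 1 (0xA8): reg=0x51
After byte 2 (0xE4): reg=0x02
After byte 3 (0x90): reg=0xF7
Register before byte 4: 0xF7
After XOR with byte 0xD6: 0x21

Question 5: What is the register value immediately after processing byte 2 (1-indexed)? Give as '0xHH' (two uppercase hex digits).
Answer: 0x02

Derivation:
After byte 1 (0xA8): reg=0x51
After byte 2 (0xE4): reg=0x02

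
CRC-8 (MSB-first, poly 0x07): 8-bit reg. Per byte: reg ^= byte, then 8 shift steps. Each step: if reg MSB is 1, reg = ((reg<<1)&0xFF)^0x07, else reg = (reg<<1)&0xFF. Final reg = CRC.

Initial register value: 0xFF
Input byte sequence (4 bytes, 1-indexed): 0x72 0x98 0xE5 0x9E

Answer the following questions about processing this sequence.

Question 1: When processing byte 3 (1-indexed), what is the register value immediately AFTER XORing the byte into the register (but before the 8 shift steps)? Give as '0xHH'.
Answer: 0x7B

Derivation:
Register before byte 3: 0x9E
Byte 3: 0xE5
0x9E XOR 0xE5 = 0x7B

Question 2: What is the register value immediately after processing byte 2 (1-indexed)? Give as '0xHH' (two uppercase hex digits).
After byte 1 (0x72): reg=0xAA
After byte 2 (0x98): reg=0x9E

Answer: 0x9E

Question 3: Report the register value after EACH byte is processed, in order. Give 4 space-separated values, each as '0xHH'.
0xAA 0x9E 0x66 0xE6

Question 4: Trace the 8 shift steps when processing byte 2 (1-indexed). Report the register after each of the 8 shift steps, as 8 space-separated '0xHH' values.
Answer: 0x64 0xC8 0x97 0x29 0x52 0xA4 0x4F 0x9E

Derivation:
After byte 1 (0x72): reg=0xAA
Register before byte 2: 0xAA
After XOR with byte 0x98: 0x32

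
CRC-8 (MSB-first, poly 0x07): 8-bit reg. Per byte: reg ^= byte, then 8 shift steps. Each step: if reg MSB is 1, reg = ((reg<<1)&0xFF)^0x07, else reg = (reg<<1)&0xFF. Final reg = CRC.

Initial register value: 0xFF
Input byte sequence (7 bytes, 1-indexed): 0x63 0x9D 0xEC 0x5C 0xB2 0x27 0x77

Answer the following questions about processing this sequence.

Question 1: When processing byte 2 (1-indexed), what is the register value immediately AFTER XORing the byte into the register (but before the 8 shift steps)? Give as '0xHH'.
Register before byte 2: 0xDD
Byte 2: 0x9D
0xDD XOR 0x9D = 0x40

Answer: 0x40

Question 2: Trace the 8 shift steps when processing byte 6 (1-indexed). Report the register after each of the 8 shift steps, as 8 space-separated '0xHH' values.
Answer: 0xDE 0xBB 0x71 0xE2 0xC3 0x81 0x05 0x0A

Derivation:
After byte 1 (0x63): reg=0xDD
After byte 2 (0x9D): reg=0xC7
After byte 3 (0xEC): reg=0xD1
After byte 4 (0x5C): reg=0xAA
After byte 5 (0xB2): reg=0x48
Register before byte 6: 0x48
After XOR with byte 0x27: 0x6F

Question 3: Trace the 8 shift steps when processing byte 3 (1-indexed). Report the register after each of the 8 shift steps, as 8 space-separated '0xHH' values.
After byte 1 (0x63): reg=0xDD
After byte 2 (0x9D): reg=0xC7
Register before byte 3: 0xC7
After XOR with byte 0xEC: 0x2B

Answer: 0x56 0xAC 0x5F 0xBE 0x7B 0xF6 0xEB 0xD1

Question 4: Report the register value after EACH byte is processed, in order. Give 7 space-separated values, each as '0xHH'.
0xDD 0xC7 0xD1 0xAA 0x48 0x0A 0x74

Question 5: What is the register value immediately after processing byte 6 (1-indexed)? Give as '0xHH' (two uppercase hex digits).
After byte 1 (0x63): reg=0xDD
After byte 2 (0x9D): reg=0xC7
After byte 3 (0xEC): reg=0xD1
After byte 4 (0x5C): reg=0xAA
After byte 5 (0xB2): reg=0x48
After byte 6 (0x27): reg=0x0A

Answer: 0x0A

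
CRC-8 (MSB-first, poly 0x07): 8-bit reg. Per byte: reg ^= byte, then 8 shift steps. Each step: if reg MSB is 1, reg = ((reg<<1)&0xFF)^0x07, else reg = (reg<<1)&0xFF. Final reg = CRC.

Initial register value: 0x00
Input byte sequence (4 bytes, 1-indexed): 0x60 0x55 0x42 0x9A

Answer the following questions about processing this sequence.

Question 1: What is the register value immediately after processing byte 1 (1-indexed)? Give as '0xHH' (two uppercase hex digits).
Answer: 0x27

Derivation:
After byte 1 (0x60): reg=0x27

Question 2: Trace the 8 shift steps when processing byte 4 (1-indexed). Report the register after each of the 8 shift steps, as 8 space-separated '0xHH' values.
Answer: 0xB1 0x65 0xCA 0x93 0x21 0x42 0x84 0x0F

Derivation:
After byte 1 (0x60): reg=0x27
After byte 2 (0x55): reg=0x59
After byte 3 (0x42): reg=0x41
Register before byte 4: 0x41
After XOR with byte 0x9A: 0xDB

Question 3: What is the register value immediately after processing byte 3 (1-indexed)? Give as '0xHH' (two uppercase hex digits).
After byte 1 (0x60): reg=0x27
After byte 2 (0x55): reg=0x59
After byte 3 (0x42): reg=0x41

Answer: 0x41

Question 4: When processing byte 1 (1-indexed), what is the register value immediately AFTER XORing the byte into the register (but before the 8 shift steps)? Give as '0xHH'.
Register before byte 1: 0x00
Byte 1: 0x60
0x00 XOR 0x60 = 0x60

Answer: 0x60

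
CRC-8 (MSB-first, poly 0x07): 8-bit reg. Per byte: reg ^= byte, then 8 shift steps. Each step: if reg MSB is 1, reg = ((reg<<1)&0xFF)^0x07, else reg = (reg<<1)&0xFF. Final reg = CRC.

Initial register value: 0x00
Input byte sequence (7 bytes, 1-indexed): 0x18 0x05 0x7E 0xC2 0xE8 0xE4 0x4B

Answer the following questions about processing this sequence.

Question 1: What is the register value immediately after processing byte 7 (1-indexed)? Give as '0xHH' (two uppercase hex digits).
Answer: 0x80

Derivation:
After byte 1 (0x18): reg=0x48
After byte 2 (0x05): reg=0xE4
After byte 3 (0x7E): reg=0xCF
After byte 4 (0xC2): reg=0x23
After byte 5 (0xE8): reg=0x7F
After byte 6 (0xE4): reg=0xC8
After byte 7 (0x4B): reg=0x80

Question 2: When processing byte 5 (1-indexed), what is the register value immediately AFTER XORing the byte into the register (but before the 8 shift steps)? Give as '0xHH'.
Answer: 0xCB

Derivation:
Register before byte 5: 0x23
Byte 5: 0xE8
0x23 XOR 0xE8 = 0xCB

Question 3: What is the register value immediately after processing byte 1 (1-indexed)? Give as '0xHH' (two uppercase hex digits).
Answer: 0x48

Derivation:
After byte 1 (0x18): reg=0x48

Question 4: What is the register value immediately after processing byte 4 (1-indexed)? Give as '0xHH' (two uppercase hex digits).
After byte 1 (0x18): reg=0x48
After byte 2 (0x05): reg=0xE4
After byte 3 (0x7E): reg=0xCF
After byte 4 (0xC2): reg=0x23

Answer: 0x23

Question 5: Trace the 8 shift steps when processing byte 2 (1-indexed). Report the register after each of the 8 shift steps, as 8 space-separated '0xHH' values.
Answer: 0x9A 0x33 0x66 0xCC 0x9F 0x39 0x72 0xE4

Derivation:
After byte 1 (0x18): reg=0x48
Register before byte 2: 0x48
After XOR with byte 0x05: 0x4D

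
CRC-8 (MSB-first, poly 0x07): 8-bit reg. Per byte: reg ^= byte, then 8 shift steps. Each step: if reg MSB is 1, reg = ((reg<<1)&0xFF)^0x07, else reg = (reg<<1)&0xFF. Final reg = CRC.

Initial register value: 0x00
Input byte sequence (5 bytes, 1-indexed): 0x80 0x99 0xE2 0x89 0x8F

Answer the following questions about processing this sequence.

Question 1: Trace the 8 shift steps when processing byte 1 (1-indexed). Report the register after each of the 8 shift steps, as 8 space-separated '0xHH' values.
Register before byte 1: 0x00
After XOR with byte 0x80: 0x80

Answer: 0x07 0x0E 0x1C 0x38 0x70 0xE0 0xC7 0x89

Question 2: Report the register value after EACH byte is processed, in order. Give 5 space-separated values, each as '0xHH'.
0x89 0x70 0xF7 0x7D 0xD0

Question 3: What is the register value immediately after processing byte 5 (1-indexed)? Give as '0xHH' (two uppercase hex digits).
After byte 1 (0x80): reg=0x89
After byte 2 (0x99): reg=0x70
After byte 3 (0xE2): reg=0xF7
After byte 4 (0x89): reg=0x7D
After byte 5 (0x8F): reg=0xD0

Answer: 0xD0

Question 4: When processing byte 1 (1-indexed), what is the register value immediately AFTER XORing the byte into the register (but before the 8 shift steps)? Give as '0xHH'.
Register before byte 1: 0x00
Byte 1: 0x80
0x00 XOR 0x80 = 0x80

Answer: 0x80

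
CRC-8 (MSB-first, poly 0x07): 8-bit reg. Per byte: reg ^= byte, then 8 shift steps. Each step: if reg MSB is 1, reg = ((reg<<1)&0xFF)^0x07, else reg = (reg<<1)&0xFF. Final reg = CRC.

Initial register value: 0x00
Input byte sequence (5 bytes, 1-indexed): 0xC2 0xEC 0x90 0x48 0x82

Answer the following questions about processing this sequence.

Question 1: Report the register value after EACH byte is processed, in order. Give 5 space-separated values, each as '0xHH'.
0x40 0x4D 0x1D 0xAC 0xCA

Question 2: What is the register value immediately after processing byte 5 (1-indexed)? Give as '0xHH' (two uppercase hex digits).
Answer: 0xCA

Derivation:
After byte 1 (0xC2): reg=0x40
After byte 2 (0xEC): reg=0x4D
After byte 3 (0x90): reg=0x1D
After byte 4 (0x48): reg=0xAC
After byte 5 (0x82): reg=0xCA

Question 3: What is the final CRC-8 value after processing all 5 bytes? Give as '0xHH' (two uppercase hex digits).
Answer: 0xCA

Derivation:
After byte 1 (0xC2): reg=0x40
After byte 2 (0xEC): reg=0x4D
After byte 3 (0x90): reg=0x1D
After byte 4 (0x48): reg=0xAC
After byte 5 (0x82): reg=0xCA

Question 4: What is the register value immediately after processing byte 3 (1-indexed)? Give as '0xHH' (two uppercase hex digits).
Answer: 0x1D

Derivation:
After byte 1 (0xC2): reg=0x40
After byte 2 (0xEC): reg=0x4D
After byte 3 (0x90): reg=0x1D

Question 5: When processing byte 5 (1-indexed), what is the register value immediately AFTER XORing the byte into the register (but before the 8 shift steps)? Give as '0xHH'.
Register before byte 5: 0xAC
Byte 5: 0x82
0xAC XOR 0x82 = 0x2E

Answer: 0x2E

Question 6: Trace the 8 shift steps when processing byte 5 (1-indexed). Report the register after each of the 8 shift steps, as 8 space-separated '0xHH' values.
After byte 1 (0xC2): reg=0x40
After byte 2 (0xEC): reg=0x4D
After byte 3 (0x90): reg=0x1D
After byte 4 (0x48): reg=0xAC
Register before byte 5: 0xAC
After XOR with byte 0x82: 0x2E

Answer: 0x5C 0xB8 0x77 0xEE 0xDB 0xB1 0x65 0xCA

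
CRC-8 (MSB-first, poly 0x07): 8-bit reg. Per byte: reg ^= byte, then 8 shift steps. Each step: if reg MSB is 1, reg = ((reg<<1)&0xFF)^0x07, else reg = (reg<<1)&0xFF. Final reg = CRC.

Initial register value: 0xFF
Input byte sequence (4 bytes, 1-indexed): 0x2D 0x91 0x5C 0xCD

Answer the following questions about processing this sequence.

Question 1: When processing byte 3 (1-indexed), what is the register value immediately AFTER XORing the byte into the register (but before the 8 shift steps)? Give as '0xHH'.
Answer: 0x32

Derivation:
Register before byte 3: 0x6E
Byte 3: 0x5C
0x6E XOR 0x5C = 0x32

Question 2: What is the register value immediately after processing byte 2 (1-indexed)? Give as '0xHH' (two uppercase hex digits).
Answer: 0x6E

Derivation:
After byte 1 (0x2D): reg=0x30
After byte 2 (0x91): reg=0x6E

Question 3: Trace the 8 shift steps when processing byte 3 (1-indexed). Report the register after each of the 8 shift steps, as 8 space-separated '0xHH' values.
After byte 1 (0x2D): reg=0x30
After byte 2 (0x91): reg=0x6E
Register before byte 3: 0x6E
After XOR with byte 0x5C: 0x32

Answer: 0x64 0xC8 0x97 0x29 0x52 0xA4 0x4F 0x9E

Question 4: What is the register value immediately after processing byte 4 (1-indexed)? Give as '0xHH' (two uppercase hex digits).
After byte 1 (0x2D): reg=0x30
After byte 2 (0x91): reg=0x6E
After byte 3 (0x5C): reg=0x9E
After byte 4 (0xCD): reg=0xBE

Answer: 0xBE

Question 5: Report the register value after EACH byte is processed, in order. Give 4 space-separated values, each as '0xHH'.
0x30 0x6E 0x9E 0xBE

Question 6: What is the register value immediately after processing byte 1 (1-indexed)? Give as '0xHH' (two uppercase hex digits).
After byte 1 (0x2D): reg=0x30

Answer: 0x30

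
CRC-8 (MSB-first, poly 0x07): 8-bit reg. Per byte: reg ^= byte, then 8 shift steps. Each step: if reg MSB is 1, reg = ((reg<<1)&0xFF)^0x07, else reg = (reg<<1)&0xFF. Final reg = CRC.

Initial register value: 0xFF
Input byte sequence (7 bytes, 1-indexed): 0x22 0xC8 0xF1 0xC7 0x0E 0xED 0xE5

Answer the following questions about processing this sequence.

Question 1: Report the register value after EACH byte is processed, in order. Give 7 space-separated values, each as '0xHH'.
0x1D 0x25 0x22 0xB5 0x28 0x55 0x19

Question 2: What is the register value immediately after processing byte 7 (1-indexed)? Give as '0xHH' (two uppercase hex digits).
After byte 1 (0x22): reg=0x1D
After byte 2 (0xC8): reg=0x25
After byte 3 (0xF1): reg=0x22
After byte 4 (0xC7): reg=0xB5
After byte 5 (0x0E): reg=0x28
After byte 6 (0xED): reg=0x55
After byte 7 (0xE5): reg=0x19

Answer: 0x19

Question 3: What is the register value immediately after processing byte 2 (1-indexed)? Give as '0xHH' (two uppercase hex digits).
Answer: 0x25

Derivation:
After byte 1 (0x22): reg=0x1D
After byte 2 (0xC8): reg=0x25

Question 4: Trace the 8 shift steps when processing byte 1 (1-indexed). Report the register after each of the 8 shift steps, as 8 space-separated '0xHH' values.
Register before byte 1: 0xFF
After XOR with byte 0x22: 0xDD

Answer: 0xBD 0x7D 0xFA 0xF3 0xE1 0xC5 0x8D 0x1D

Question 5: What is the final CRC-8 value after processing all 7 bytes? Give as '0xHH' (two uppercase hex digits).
After byte 1 (0x22): reg=0x1D
After byte 2 (0xC8): reg=0x25
After byte 3 (0xF1): reg=0x22
After byte 4 (0xC7): reg=0xB5
After byte 5 (0x0E): reg=0x28
After byte 6 (0xED): reg=0x55
After byte 7 (0xE5): reg=0x19

Answer: 0x19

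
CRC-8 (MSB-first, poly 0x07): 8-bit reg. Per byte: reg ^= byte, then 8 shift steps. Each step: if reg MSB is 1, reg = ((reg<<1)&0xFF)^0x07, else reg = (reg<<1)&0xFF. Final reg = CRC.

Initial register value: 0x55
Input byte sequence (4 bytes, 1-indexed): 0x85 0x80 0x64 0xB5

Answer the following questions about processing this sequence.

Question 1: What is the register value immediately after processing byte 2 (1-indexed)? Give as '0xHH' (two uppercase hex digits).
Answer: 0x33

Derivation:
After byte 1 (0x85): reg=0x3E
After byte 2 (0x80): reg=0x33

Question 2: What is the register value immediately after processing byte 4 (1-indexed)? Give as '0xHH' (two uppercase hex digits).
Answer: 0x65

Derivation:
After byte 1 (0x85): reg=0x3E
After byte 2 (0x80): reg=0x33
After byte 3 (0x64): reg=0xA2
After byte 4 (0xB5): reg=0x65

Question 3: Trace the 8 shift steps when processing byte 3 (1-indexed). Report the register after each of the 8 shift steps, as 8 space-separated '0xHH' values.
After byte 1 (0x85): reg=0x3E
After byte 2 (0x80): reg=0x33
Register before byte 3: 0x33
After XOR with byte 0x64: 0x57

Answer: 0xAE 0x5B 0xB6 0x6B 0xD6 0xAB 0x51 0xA2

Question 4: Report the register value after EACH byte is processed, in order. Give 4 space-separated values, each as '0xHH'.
0x3E 0x33 0xA2 0x65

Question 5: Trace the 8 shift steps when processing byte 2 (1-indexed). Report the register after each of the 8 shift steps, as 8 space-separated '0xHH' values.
Answer: 0x7B 0xF6 0xEB 0xD1 0xA5 0x4D 0x9A 0x33

Derivation:
After byte 1 (0x85): reg=0x3E
Register before byte 2: 0x3E
After XOR with byte 0x80: 0xBE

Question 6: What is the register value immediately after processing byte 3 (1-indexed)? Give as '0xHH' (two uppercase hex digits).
After byte 1 (0x85): reg=0x3E
After byte 2 (0x80): reg=0x33
After byte 3 (0x64): reg=0xA2

Answer: 0xA2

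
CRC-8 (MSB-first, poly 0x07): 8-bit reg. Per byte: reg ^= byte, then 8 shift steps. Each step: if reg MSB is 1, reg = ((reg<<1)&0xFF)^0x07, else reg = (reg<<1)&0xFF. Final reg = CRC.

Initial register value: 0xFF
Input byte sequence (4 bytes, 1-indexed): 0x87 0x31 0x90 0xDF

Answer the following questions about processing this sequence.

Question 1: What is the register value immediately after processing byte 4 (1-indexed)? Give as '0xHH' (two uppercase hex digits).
After byte 1 (0x87): reg=0x6F
After byte 2 (0x31): reg=0x9D
After byte 3 (0x90): reg=0x23
After byte 4 (0xDF): reg=0xFA

Answer: 0xFA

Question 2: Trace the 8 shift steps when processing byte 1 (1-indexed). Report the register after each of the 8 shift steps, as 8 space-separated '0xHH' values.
Register before byte 1: 0xFF
After XOR with byte 0x87: 0x78

Answer: 0xF0 0xE7 0xC9 0x95 0x2D 0x5A 0xB4 0x6F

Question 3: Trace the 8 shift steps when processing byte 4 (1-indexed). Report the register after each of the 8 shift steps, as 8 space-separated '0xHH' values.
Answer: 0xFF 0xF9 0xF5 0xED 0xDD 0xBD 0x7D 0xFA

Derivation:
After byte 1 (0x87): reg=0x6F
After byte 2 (0x31): reg=0x9D
After byte 3 (0x90): reg=0x23
Register before byte 4: 0x23
After XOR with byte 0xDF: 0xFC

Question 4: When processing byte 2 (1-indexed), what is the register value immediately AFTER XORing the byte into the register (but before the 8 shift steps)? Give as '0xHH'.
Answer: 0x5E

Derivation:
Register before byte 2: 0x6F
Byte 2: 0x31
0x6F XOR 0x31 = 0x5E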